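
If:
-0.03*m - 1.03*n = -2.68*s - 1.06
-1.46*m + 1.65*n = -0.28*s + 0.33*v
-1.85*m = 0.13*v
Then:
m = -0.0702702702702703*v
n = 0.12950848266745*v + 0.0630095108695652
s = 0.0489871750146886*v - 0.371306046195652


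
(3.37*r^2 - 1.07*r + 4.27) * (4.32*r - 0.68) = 14.5584*r^3 - 6.914*r^2 + 19.174*r - 2.9036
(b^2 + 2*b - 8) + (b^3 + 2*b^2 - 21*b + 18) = b^3 + 3*b^2 - 19*b + 10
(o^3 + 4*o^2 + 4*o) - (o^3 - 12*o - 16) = 4*o^2 + 16*o + 16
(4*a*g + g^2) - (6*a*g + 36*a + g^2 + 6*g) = -2*a*g - 36*a - 6*g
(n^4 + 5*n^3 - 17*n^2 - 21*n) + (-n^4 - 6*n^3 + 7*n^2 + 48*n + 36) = -n^3 - 10*n^2 + 27*n + 36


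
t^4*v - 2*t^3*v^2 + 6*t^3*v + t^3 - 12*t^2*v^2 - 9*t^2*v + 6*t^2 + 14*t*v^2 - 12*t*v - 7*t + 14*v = (t - 1)*(t + 7)*(t - 2*v)*(t*v + 1)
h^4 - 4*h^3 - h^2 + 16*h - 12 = (h - 3)*(h - 2)*(h - 1)*(h + 2)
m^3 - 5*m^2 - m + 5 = (m - 5)*(m - 1)*(m + 1)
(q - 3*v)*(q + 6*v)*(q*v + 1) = q^3*v + 3*q^2*v^2 + q^2 - 18*q*v^3 + 3*q*v - 18*v^2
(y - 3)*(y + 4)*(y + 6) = y^3 + 7*y^2 - 6*y - 72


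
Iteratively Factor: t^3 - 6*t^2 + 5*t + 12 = (t - 4)*(t^2 - 2*t - 3) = (t - 4)*(t + 1)*(t - 3)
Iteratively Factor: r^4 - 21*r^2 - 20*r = (r)*(r^3 - 21*r - 20) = r*(r + 4)*(r^2 - 4*r - 5) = r*(r + 1)*(r + 4)*(r - 5)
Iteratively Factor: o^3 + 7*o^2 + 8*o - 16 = (o - 1)*(o^2 + 8*o + 16) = (o - 1)*(o + 4)*(o + 4)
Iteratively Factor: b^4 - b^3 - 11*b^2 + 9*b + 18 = (b - 2)*(b^3 + b^2 - 9*b - 9) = (b - 2)*(b + 1)*(b^2 - 9) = (b - 2)*(b + 1)*(b + 3)*(b - 3)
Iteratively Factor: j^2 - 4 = (j - 2)*(j + 2)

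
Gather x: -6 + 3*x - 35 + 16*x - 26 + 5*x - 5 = 24*x - 72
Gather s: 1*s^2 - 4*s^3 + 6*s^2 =-4*s^3 + 7*s^2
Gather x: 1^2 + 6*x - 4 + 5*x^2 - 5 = 5*x^2 + 6*x - 8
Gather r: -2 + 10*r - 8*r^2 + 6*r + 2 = -8*r^2 + 16*r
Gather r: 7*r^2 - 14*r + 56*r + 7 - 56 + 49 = 7*r^2 + 42*r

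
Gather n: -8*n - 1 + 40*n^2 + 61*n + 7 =40*n^2 + 53*n + 6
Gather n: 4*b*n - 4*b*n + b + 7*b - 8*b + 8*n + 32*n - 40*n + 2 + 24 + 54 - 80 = 0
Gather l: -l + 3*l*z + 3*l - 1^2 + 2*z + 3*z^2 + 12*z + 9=l*(3*z + 2) + 3*z^2 + 14*z + 8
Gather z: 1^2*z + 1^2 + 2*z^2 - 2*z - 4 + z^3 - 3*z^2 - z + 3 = z^3 - z^2 - 2*z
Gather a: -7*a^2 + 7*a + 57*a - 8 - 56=-7*a^2 + 64*a - 64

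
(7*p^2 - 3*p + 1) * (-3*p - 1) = -21*p^3 + 2*p^2 - 1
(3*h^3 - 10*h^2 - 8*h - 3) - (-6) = 3*h^3 - 10*h^2 - 8*h + 3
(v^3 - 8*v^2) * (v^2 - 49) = v^5 - 8*v^4 - 49*v^3 + 392*v^2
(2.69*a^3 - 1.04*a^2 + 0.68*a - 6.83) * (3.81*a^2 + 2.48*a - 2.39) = 10.2489*a^5 + 2.7088*a^4 - 6.4175*a^3 - 21.8503*a^2 - 18.5636*a + 16.3237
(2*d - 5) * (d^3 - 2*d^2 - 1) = 2*d^4 - 9*d^3 + 10*d^2 - 2*d + 5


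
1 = 1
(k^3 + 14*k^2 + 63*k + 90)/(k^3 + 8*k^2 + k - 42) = (k^2 + 11*k + 30)/(k^2 + 5*k - 14)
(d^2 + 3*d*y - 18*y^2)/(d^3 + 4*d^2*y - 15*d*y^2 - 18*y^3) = 1/(d + y)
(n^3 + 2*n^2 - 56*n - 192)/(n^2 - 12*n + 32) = (n^2 + 10*n + 24)/(n - 4)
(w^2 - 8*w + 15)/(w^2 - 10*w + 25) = (w - 3)/(w - 5)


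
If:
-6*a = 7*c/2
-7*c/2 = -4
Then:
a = -2/3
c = 8/7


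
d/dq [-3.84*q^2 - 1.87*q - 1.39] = -7.68*q - 1.87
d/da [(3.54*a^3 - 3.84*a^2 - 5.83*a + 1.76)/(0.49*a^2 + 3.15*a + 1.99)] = (1.7346*a^4 + 22.302*a^3 + 11.8945*a^2 - 17.008*a - 17.1457)/(0.2401*a^4 + 3.087*a^3 + 11.8727*a^2 + 12.537*a + 3.9601)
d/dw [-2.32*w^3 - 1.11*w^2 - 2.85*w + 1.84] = -6.96*w^2 - 2.22*w - 2.85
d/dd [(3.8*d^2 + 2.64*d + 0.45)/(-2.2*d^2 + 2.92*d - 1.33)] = (16.904*d^2 - 8.128*d - 4.8252)/(4.84*d^4 - 12.848*d^3 + 14.3784*d^2 - 7.7672*d + 1.7689)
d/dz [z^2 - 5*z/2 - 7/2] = 2*z - 5/2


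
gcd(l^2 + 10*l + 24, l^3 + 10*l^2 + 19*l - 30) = l + 6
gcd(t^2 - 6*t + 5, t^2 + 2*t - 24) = 1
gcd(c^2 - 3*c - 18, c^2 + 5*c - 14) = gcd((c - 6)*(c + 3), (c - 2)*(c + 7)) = 1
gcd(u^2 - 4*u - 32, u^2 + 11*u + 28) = u + 4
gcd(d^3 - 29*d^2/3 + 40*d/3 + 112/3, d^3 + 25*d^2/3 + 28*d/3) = d + 4/3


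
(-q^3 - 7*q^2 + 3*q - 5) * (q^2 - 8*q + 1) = -q^5 + q^4 + 58*q^3 - 36*q^2 + 43*q - 5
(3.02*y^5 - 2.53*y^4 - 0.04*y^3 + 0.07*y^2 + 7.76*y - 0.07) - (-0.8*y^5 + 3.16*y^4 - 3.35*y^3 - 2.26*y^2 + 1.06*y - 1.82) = 3.82*y^5 - 5.69*y^4 + 3.31*y^3 + 2.33*y^2 + 6.7*y + 1.75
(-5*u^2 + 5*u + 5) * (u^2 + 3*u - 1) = -5*u^4 - 10*u^3 + 25*u^2 + 10*u - 5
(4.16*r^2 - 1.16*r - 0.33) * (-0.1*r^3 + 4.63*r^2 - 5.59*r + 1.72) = -0.416*r^5 + 19.3768*r^4 - 28.5922*r^3 + 12.1117*r^2 - 0.1505*r - 0.5676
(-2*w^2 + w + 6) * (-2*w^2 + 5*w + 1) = 4*w^4 - 12*w^3 - 9*w^2 + 31*w + 6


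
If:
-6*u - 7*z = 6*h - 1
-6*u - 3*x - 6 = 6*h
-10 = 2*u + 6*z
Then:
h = 11*z/6 + 31/6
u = -3*z - 5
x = 7*z/3 - 7/3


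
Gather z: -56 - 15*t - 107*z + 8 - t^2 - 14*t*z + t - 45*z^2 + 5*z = -t^2 - 14*t - 45*z^2 + z*(-14*t - 102) - 48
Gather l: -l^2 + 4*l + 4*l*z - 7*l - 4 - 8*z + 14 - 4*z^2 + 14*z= -l^2 + l*(4*z - 3) - 4*z^2 + 6*z + 10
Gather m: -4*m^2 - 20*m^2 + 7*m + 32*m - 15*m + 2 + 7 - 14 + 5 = -24*m^2 + 24*m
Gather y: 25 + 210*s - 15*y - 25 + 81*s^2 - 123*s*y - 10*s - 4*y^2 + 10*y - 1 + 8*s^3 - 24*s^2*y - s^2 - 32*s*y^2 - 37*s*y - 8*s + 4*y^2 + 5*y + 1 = 8*s^3 + 80*s^2 - 32*s*y^2 + 192*s + y*(-24*s^2 - 160*s)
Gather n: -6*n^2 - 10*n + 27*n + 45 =-6*n^2 + 17*n + 45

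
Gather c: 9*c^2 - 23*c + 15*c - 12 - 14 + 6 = 9*c^2 - 8*c - 20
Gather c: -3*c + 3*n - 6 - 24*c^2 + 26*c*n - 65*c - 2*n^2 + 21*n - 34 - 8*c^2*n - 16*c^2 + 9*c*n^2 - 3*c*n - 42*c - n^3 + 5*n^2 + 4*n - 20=c^2*(-8*n - 40) + c*(9*n^2 + 23*n - 110) - n^3 + 3*n^2 + 28*n - 60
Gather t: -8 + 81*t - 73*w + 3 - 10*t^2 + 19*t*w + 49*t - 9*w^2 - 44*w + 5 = -10*t^2 + t*(19*w + 130) - 9*w^2 - 117*w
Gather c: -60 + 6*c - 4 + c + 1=7*c - 63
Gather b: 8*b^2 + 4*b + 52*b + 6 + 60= 8*b^2 + 56*b + 66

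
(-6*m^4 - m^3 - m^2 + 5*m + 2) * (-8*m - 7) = 48*m^5 + 50*m^4 + 15*m^3 - 33*m^2 - 51*m - 14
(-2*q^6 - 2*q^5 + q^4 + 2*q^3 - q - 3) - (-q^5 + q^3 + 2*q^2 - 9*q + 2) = -2*q^6 - q^5 + q^4 + q^3 - 2*q^2 + 8*q - 5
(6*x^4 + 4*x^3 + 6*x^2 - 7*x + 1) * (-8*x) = -48*x^5 - 32*x^4 - 48*x^3 + 56*x^2 - 8*x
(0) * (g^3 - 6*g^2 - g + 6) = 0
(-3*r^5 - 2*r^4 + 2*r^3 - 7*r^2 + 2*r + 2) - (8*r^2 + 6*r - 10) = -3*r^5 - 2*r^4 + 2*r^3 - 15*r^2 - 4*r + 12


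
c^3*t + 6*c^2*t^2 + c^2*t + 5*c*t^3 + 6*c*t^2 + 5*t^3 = (c + t)*(c + 5*t)*(c*t + t)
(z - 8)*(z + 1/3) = z^2 - 23*z/3 - 8/3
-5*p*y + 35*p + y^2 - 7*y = (-5*p + y)*(y - 7)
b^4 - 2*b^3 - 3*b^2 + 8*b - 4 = (b - 2)*(b - 1)^2*(b + 2)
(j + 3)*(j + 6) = j^2 + 9*j + 18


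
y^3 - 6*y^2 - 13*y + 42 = (y - 7)*(y - 2)*(y + 3)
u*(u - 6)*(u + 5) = u^3 - u^2 - 30*u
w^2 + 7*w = w*(w + 7)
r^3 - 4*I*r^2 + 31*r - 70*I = (r - 7*I)*(r - 2*I)*(r + 5*I)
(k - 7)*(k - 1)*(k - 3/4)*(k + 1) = k^4 - 31*k^3/4 + 17*k^2/4 + 31*k/4 - 21/4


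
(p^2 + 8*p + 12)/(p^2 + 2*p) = (p + 6)/p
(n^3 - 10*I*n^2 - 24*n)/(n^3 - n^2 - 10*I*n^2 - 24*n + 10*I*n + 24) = n/(n - 1)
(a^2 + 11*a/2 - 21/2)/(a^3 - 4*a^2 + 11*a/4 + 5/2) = 2*(2*a^2 + 11*a - 21)/(4*a^3 - 16*a^2 + 11*a + 10)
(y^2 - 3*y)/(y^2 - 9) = y/(y + 3)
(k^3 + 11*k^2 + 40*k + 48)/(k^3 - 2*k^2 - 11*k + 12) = (k^2 + 8*k + 16)/(k^2 - 5*k + 4)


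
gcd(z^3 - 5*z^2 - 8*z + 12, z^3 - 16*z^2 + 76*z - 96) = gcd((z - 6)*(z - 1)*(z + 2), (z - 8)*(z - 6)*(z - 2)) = z - 6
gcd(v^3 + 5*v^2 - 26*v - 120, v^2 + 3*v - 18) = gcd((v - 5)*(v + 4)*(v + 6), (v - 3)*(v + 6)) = v + 6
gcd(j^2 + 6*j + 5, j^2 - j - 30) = j + 5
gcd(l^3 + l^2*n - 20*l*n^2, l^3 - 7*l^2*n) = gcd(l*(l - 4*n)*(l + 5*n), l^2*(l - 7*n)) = l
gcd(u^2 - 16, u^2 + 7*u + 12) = u + 4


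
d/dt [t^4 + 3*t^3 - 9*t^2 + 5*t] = 4*t^3 + 9*t^2 - 18*t + 5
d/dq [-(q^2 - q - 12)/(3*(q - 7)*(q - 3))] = (3*q^2 - 22*q + 47)/(q^4 - 20*q^3 + 142*q^2 - 420*q + 441)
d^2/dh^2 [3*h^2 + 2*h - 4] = 6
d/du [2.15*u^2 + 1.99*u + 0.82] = 4.3*u + 1.99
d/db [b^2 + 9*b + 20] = 2*b + 9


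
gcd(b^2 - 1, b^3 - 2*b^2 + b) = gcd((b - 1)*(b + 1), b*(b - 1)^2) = b - 1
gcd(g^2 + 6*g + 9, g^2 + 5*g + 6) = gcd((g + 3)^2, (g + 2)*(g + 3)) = g + 3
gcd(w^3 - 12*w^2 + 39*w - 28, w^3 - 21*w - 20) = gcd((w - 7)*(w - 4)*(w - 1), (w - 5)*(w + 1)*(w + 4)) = 1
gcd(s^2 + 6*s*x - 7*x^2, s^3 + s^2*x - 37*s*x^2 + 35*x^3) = -s^2 - 6*s*x + 7*x^2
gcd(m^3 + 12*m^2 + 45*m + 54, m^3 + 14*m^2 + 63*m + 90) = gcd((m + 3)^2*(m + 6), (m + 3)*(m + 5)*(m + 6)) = m^2 + 9*m + 18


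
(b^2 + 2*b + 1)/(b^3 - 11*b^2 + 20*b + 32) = (b + 1)/(b^2 - 12*b + 32)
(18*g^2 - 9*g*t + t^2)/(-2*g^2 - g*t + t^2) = (-18*g^2 + 9*g*t - t^2)/(2*g^2 + g*t - t^2)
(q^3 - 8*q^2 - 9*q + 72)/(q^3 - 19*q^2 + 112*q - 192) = (q + 3)/(q - 8)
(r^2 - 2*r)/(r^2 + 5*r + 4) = r*(r - 2)/(r^2 + 5*r + 4)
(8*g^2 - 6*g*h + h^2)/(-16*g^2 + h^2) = (-2*g + h)/(4*g + h)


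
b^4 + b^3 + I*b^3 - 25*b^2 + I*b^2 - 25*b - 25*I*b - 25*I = (b - 5)*(b + 1)*(b + 5)*(b + I)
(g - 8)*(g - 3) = g^2 - 11*g + 24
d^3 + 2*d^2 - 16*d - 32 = (d - 4)*(d + 2)*(d + 4)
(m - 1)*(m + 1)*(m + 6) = m^3 + 6*m^2 - m - 6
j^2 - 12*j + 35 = (j - 7)*(j - 5)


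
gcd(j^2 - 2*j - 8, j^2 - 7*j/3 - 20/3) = j - 4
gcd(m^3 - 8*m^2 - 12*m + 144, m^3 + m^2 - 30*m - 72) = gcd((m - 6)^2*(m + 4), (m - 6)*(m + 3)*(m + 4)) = m^2 - 2*m - 24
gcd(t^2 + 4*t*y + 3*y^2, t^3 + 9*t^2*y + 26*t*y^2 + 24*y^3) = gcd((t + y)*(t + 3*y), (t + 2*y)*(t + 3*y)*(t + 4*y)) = t + 3*y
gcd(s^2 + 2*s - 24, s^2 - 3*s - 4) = s - 4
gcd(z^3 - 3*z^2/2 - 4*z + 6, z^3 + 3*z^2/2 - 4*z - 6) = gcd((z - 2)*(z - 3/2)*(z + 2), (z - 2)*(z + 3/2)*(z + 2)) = z^2 - 4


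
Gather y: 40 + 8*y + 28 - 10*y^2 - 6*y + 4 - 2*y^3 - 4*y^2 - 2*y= -2*y^3 - 14*y^2 + 72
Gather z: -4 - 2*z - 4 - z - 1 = -3*z - 9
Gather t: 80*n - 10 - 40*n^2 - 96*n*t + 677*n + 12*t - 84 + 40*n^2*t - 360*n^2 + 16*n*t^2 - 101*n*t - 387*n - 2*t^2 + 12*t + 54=-400*n^2 + 370*n + t^2*(16*n - 2) + t*(40*n^2 - 197*n + 24) - 40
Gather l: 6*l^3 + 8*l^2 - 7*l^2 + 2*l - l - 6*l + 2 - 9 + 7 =6*l^3 + l^2 - 5*l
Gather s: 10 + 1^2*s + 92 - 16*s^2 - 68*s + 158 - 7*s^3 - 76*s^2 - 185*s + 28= -7*s^3 - 92*s^2 - 252*s + 288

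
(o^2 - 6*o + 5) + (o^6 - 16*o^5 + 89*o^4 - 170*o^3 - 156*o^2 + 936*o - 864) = o^6 - 16*o^5 + 89*o^4 - 170*o^3 - 155*o^2 + 930*o - 859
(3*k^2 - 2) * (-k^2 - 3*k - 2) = -3*k^4 - 9*k^3 - 4*k^2 + 6*k + 4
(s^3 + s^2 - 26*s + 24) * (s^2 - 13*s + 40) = s^5 - 12*s^4 + s^3 + 402*s^2 - 1352*s + 960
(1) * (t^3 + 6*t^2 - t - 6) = t^3 + 6*t^2 - t - 6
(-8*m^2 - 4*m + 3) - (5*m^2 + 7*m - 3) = -13*m^2 - 11*m + 6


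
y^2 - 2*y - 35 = (y - 7)*(y + 5)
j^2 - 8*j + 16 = (j - 4)^2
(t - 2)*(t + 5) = t^2 + 3*t - 10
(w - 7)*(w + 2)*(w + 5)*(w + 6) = w^4 + 6*w^3 - 39*w^2 - 304*w - 420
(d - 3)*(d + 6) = d^2 + 3*d - 18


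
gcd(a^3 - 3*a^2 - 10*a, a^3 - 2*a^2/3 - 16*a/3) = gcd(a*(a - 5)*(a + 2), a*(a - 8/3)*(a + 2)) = a^2 + 2*a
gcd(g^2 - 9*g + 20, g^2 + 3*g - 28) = g - 4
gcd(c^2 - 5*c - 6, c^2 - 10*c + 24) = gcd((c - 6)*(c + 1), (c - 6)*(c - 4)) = c - 6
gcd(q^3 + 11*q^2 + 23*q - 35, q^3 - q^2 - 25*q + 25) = q^2 + 4*q - 5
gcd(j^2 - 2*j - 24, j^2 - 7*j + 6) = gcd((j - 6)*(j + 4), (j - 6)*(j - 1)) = j - 6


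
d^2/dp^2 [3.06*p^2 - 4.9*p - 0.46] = 6.12000000000000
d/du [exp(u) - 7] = exp(u)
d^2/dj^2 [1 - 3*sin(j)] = 3*sin(j)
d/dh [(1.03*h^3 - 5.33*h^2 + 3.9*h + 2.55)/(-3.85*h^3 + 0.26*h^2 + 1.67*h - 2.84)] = (1.77635683940025e-15*h^5 - 20.2527*h^4 + 33.4702*h^3 + 10.7618*h^2 + 28.9484*h - 15.3345)/(14.8225*h^6 - 2.002*h^5 - 12.7914*h^4 + 22.7364*h^3 + 1.3121*h^2 - 9.4856*h + 8.0656)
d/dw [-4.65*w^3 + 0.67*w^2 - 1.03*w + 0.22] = -13.95*w^2 + 1.34*w - 1.03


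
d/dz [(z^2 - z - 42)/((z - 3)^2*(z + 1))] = (-z^3 - z^2 + 121*z - 39)/(z^5 - 7*z^4 + 10*z^3 + 18*z^2 - 27*z - 27)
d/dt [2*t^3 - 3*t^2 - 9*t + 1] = 6*t^2 - 6*t - 9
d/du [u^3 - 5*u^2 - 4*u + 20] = 3*u^2 - 10*u - 4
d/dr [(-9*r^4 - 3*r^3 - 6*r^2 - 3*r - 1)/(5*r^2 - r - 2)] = (-90*r^5 + 12*r^4 + 78*r^3 + 39*r^2 + 34*r + 5)/(25*r^4 - 10*r^3 - 19*r^2 + 4*r + 4)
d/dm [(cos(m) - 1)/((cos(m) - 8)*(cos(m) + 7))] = (cos(m)^2 - 2*cos(m) + 57)*sin(m)/((cos(m) - 8)^2*(cos(m) + 7)^2)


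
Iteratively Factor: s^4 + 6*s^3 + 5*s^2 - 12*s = (s + 3)*(s^3 + 3*s^2 - 4*s) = s*(s + 3)*(s^2 + 3*s - 4) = s*(s - 1)*(s + 3)*(s + 4)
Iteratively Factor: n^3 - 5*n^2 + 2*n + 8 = (n - 2)*(n^2 - 3*n - 4) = (n - 4)*(n - 2)*(n + 1)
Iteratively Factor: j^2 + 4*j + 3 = (j + 1)*(j + 3)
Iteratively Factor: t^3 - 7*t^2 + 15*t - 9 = (t - 3)*(t^2 - 4*t + 3) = (t - 3)*(t - 1)*(t - 3)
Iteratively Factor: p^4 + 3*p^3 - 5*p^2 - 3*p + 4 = (p - 1)*(p^3 + 4*p^2 - p - 4) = (p - 1)*(p + 4)*(p^2 - 1) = (p - 1)*(p + 1)*(p + 4)*(p - 1)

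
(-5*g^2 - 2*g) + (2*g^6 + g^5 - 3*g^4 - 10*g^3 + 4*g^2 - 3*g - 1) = 2*g^6 + g^5 - 3*g^4 - 10*g^3 - g^2 - 5*g - 1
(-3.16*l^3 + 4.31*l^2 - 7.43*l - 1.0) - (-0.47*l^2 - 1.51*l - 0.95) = -3.16*l^3 + 4.78*l^2 - 5.92*l - 0.05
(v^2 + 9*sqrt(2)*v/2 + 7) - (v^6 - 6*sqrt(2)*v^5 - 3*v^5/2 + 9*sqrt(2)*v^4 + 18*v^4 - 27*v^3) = -v^6 + 3*v^5/2 + 6*sqrt(2)*v^5 - 18*v^4 - 9*sqrt(2)*v^4 + 27*v^3 + v^2 + 9*sqrt(2)*v/2 + 7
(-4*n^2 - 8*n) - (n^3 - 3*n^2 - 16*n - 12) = -n^3 - n^2 + 8*n + 12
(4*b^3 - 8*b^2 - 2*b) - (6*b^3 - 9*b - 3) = -2*b^3 - 8*b^2 + 7*b + 3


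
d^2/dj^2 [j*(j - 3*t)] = 2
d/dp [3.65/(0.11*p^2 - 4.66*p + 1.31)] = (17.009 - 0.803*p)/(0.11*p^2 - 4.66*p + 1.31)^2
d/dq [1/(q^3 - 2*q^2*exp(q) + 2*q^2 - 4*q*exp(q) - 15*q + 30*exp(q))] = (2*q^2*exp(q) - 3*q^2 + 8*q*exp(q) - 4*q - 26*exp(q) + 15)/(q^3 - 2*q^2*exp(q) + 2*q^2 - 4*q*exp(q) - 15*q + 30*exp(q))^2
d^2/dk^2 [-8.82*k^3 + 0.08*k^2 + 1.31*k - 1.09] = 0.16 - 52.92*k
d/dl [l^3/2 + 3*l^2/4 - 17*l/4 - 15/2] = 3*l^2/2 + 3*l/2 - 17/4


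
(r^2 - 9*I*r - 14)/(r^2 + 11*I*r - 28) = (r^2 - 9*I*r - 14)/(r^2 + 11*I*r - 28)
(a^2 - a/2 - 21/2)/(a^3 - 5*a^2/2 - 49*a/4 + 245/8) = 4*(a + 3)/(4*a^2 + 4*a - 35)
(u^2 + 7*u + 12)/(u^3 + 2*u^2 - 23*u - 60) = 1/(u - 5)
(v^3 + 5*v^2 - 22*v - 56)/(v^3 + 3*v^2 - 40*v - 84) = (v - 4)/(v - 6)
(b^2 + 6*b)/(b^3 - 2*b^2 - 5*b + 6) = b*(b + 6)/(b^3 - 2*b^2 - 5*b + 6)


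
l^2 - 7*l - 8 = (l - 8)*(l + 1)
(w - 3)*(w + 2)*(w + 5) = w^3 + 4*w^2 - 11*w - 30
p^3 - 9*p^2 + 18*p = p*(p - 6)*(p - 3)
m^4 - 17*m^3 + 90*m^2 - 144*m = m*(m - 8)*(m - 6)*(m - 3)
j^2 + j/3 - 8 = (j - 8/3)*(j + 3)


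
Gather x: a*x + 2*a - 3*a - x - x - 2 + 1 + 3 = -a + x*(a - 2) + 2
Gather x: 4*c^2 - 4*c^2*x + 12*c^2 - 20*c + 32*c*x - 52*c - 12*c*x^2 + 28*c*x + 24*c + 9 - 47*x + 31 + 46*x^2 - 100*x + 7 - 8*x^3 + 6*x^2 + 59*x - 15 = 16*c^2 - 48*c - 8*x^3 + x^2*(52 - 12*c) + x*(-4*c^2 + 60*c - 88) + 32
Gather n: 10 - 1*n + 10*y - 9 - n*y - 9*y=n*(-y - 1) + y + 1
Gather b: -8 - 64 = -72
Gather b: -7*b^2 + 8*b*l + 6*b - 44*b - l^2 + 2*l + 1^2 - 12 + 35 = -7*b^2 + b*(8*l - 38) - l^2 + 2*l + 24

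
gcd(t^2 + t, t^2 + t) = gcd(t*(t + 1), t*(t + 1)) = t^2 + t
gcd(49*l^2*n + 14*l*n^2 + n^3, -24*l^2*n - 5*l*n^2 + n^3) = n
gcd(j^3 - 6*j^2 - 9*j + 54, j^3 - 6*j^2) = j - 6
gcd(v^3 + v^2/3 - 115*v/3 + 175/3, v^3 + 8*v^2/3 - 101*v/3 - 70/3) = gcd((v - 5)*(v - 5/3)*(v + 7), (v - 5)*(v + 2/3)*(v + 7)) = v^2 + 2*v - 35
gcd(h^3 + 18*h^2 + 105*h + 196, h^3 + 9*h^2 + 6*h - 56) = h^2 + 11*h + 28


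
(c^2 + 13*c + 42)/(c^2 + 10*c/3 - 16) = 3*(c + 7)/(3*c - 8)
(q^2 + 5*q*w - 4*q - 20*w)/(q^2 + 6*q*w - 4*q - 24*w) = (q + 5*w)/(q + 6*w)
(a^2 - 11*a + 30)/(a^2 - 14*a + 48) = (a - 5)/(a - 8)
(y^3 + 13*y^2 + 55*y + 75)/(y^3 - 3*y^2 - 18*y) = (y^2 + 10*y + 25)/(y*(y - 6))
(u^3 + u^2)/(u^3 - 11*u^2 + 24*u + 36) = u^2/(u^2 - 12*u + 36)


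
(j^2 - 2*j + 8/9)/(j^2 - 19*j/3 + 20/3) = (j - 2/3)/(j - 5)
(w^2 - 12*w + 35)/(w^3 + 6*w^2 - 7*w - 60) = (w^2 - 12*w + 35)/(w^3 + 6*w^2 - 7*w - 60)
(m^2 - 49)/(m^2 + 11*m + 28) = (m - 7)/(m + 4)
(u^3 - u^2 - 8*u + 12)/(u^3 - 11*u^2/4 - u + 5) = 4*(u + 3)/(4*u + 5)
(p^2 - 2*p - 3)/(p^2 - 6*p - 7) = (p - 3)/(p - 7)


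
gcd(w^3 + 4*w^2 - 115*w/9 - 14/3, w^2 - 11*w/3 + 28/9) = w - 7/3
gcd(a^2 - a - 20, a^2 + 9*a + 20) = a + 4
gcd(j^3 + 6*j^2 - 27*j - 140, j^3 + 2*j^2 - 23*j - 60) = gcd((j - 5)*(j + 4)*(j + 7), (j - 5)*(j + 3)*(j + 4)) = j^2 - j - 20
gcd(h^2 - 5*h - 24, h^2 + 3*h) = h + 3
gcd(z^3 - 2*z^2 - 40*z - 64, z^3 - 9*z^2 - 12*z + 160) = z^2 - 4*z - 32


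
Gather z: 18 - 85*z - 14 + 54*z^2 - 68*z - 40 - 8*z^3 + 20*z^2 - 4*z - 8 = -8*z^3 + 74*z^2 - 157*z - 44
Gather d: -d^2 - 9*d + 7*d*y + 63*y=-d^2 + d*(7*y - 9) + 63*y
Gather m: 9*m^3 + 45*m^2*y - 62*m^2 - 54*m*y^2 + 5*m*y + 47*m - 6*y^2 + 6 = 9*m^3 + m^2*(45*y - 62) + m*(-54*y^2 + 5*y + 47) - 6*y^2 + 6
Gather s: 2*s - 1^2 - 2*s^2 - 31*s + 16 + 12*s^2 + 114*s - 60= 10*s^2 + 85*s - 45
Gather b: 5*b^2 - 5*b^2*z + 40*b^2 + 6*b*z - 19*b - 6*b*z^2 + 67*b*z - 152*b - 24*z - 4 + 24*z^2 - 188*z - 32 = b^2*(45 - 5*z) + b*(-6*z^2 + 73*z - 171) + 24*z^2 - 212*z - 36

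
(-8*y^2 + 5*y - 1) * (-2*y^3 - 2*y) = 16*y^5 - 10*y^4 + 18*y^3 - 10*y^2 + 2*y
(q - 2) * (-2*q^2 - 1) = -2*q^3 + 4*q^2 - q + 2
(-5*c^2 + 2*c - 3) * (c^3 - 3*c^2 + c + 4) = -5*c^5 + 17*c^4 - 14*c^3 - 9*c^2 + 5*c - 12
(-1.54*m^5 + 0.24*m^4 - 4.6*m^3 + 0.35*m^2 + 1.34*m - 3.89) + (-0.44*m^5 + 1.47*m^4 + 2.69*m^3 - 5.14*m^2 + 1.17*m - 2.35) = -1.98*m^5 + 1.71*m^4 - 1.91*m^3 - 4.79*m^2 + 2.51*m - 6.24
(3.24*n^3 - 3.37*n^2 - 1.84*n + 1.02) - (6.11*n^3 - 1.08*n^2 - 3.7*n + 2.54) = -2.87*n^3 - 2.29*n^2 + 1.86*n - 1.52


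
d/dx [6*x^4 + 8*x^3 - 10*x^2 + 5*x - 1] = 24*x^3 + 24*x^2 - 20*x + 5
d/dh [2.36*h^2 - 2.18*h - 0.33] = 4.72*h - 2.18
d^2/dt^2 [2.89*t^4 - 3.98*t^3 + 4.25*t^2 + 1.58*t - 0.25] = 34.68*t^2 - 23.88*t + 8.5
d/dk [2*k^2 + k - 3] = 4*k + 1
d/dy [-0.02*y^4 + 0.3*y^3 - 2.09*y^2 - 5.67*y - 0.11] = -0.08*y^3 + 0.9*y^2 - 4.18*y - 5.67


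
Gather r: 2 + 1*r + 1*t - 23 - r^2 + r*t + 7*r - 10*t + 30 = -r^2 + r*(t + 8) - 9*t + 9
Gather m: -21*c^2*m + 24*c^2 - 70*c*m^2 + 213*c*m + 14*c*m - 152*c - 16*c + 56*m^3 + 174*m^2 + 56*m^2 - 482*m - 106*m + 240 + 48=24*c^2 - 168*c + 56*m^3 + m^2*(230 - 70*c) + m*(-21*c^2 + 227*c - 588) + 288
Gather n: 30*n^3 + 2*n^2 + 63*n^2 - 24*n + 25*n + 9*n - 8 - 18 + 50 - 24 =30*n^3 + 65*n^2 + 10*n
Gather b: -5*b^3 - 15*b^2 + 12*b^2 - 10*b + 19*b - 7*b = -5*b^3 - 3*b^2 + 2*b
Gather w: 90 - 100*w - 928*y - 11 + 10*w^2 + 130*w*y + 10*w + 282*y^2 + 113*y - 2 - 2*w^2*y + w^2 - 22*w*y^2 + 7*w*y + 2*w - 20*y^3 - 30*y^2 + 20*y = w^2*(11 - 2*y) + w*(-22*y^2 + 137*y - 88) - 20*y^3 + 252*y^2 - 795*y + 77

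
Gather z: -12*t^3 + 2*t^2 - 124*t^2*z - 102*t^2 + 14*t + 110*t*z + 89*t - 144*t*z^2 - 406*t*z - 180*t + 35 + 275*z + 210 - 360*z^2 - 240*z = -12*t^3 - 100*t^2 - 77*t + z^2*(-144*t - 360) + z*(-124*t^2 - 296*t + 35) + 245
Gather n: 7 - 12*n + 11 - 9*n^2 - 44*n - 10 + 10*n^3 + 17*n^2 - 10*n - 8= 10*n^3 + 8*n^2 - 66*n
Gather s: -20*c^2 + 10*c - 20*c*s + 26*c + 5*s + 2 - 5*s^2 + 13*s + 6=-20*c^2 + 36*c - 5*s^2 + s*(18 - 20*c) + 8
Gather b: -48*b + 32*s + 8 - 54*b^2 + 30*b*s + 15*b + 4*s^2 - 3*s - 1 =-54*b^2 + b*(30*s - 33) + 4*s^2 + 29*s + 7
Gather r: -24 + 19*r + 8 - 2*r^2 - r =-2*r^2 + 18*r - 16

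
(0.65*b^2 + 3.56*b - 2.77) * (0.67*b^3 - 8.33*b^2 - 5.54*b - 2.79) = 0.4355*b^5 - 3.0293*b^4 - 35.1117*b^3 + 1.5382*b^2 + 5.4134*b + 7.7283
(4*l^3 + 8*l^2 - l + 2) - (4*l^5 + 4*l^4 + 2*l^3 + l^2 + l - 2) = -4*l^5 - 4*l^4 + 2*l^3 + 7*l^2 - 2*l + 4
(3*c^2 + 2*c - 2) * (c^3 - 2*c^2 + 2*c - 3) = 3*c^5 - 4*c^4 - c^2 - 10*c + 6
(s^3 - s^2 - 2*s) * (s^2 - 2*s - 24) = s^5 - 3*s^4 - 24*s^3 + 28*s^2 + 48*s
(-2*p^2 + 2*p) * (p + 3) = -2*p^3 - 4*p^2 + 6*p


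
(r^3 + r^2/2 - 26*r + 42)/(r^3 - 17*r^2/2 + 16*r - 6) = (2*r^2 + 5*r - 42)/(2*r^2 - 13*r + 6)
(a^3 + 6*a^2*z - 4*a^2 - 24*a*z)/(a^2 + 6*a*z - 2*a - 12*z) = a*(a - 4)/(a - 2)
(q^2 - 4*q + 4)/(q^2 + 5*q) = (q^2 - 4*q + 4)/(q*(q + 5))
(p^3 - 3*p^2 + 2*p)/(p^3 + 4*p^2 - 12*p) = (p - 1)/(p + 6)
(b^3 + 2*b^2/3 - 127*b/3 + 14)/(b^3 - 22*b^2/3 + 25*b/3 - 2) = (b + 7)/(b - 1)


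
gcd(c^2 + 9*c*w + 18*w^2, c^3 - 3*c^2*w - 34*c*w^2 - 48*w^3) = c + 3*w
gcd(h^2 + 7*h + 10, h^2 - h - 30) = h + 5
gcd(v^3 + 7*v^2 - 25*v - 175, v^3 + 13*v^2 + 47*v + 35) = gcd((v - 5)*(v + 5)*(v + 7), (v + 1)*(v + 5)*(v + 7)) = v^2 + 12*v + 35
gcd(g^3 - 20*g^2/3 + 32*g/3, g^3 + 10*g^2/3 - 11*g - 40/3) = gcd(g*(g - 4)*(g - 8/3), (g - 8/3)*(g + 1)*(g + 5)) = g - 8/3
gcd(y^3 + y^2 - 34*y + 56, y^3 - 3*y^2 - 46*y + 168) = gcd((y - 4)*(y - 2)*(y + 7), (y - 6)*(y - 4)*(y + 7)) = y^2 + 3*y - 28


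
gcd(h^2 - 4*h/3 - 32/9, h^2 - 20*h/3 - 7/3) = 1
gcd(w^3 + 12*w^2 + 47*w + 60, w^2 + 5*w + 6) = w + 3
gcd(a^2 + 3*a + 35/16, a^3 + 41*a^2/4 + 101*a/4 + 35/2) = a + 5/4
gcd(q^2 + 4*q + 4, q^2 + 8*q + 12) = q + 2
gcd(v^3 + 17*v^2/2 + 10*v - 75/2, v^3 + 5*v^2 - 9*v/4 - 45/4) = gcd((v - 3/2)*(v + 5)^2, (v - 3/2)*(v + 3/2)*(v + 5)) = v^2 + 7*v/2 - 15/2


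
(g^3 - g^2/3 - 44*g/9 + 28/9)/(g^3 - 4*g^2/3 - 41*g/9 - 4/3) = (-9*g^3 + 3*g^2 + 44*g - 28)/(-9*g^3 + 12*g^2 + 41*g + 12)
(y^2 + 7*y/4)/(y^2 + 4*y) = (y + 7/4)/(y + 4)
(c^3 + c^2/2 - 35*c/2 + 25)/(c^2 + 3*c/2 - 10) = (c^2 + 3*c - 10)/(c + 4)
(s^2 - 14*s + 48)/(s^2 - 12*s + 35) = (s^2 - 14*s + 48)/(s^2 - 12*s + 35)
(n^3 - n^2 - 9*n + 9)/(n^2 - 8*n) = (n^3 - n^2 - 9*n + 9)/(n*(n - 8))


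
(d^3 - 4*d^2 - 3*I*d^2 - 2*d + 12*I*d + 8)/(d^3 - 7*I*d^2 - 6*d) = (d^2 - 2*d*(2 + I) + 8*I)/(d*(d - 6*I))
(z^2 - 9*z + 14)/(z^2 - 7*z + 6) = (z^2 - 9*z + 14)/(z^2 - 7*z + 6)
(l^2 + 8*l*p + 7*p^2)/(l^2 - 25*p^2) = (l^2 + 8*l*p + 7*p^2)/(l^2 - 25*p^2)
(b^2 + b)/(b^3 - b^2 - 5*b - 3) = b/(b^2 - 2*b - 3)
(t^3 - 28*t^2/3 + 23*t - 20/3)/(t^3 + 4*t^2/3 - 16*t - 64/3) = (3*t^2 - 16*t + 5)/(3*t^2 + 16*t + 16)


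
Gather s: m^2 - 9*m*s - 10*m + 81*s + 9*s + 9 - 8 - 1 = m^2 - 10*m + s*(90 - 9*m)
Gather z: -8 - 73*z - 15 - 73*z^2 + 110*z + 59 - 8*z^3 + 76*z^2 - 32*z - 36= -8*z^3 + 3*z^2 + 5*z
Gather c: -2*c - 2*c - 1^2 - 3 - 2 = -4*c - 6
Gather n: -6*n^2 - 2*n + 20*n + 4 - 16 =-6*n^2 + 18*n - 12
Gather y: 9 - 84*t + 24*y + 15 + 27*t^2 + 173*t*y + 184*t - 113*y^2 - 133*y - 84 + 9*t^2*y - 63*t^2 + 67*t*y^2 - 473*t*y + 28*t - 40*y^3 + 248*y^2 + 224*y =-36*t^2 + 128*t - 40*y^3 + y^2*(67*t + 135) + y*(9*t^2 - 300*t + 115) - 60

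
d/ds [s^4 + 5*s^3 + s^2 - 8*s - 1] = 4*s^3 + 15*s^2 + 2*s - 8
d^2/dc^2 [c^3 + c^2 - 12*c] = 6*c + 2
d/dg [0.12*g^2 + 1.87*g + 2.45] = 0.24*g + 1.87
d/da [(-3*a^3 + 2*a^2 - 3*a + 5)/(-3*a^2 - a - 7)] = (9*a^4 + 6*a^3 + 52*a^2 + 2*a + 26)/(9*a^4 + 6*a^3 + 43*a^2 + 14*a + 49)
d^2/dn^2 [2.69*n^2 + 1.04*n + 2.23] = 5.38000000000000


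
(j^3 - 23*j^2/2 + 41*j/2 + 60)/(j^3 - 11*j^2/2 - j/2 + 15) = (j - 8)/(j - 2)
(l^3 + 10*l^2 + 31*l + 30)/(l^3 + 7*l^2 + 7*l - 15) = (l + 2)/(l - 1)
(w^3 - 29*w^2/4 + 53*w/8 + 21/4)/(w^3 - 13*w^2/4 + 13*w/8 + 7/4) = (w - 6)/(w - 2)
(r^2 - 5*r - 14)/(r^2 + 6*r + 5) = (r^2 - 5*r - 14)/(r^2 + 6*r + 5)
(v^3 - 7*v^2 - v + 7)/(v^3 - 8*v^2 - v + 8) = (v - 7)/(v - 8)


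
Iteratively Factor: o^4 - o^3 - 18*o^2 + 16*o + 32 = (o - 4)*(o^3 + 3*o^2 - 6*o - 8) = (o - 4)*(o + 1)*(o^2 + 2*o - 8) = (o - 4)*(o + 1)*(o + 4)*(o - 2)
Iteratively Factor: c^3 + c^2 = (c)*(c^2 + c) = c^2*(c + 1)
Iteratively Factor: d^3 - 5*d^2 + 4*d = (d - 4)*(d^2 - d) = (d - 4)*(d - 1)*(d)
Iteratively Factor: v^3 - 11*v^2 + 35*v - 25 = (v - 1)*(v^2 - 10*v + 25) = (v - 5)*(v - 1)*(v - 5)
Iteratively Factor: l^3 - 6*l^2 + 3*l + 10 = (l + 1)*(l^2 - 7*l + 10) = (l - 2)*(l + 1)*(l - 5)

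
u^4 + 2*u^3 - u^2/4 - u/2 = u*(u - 1/2)*(u + 1/2)*(u + 2)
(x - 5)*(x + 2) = x^2 - 3*x - 10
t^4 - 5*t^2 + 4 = (t - 2)*(t - 1)*(t + 1)*(t + 2)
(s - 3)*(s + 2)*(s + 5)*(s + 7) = s^4 + 11*s^3 + 17*s^2 - 107*s - 210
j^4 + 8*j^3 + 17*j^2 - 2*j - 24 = (j - 1)*(j + 2)*(j + 3)*(j + 4)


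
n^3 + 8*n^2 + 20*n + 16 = (n + 2)^2*(n + 4)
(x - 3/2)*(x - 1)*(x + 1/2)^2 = x^4 - 3*x^3/2 - 3*x^2/4 + 7*x/8 + 3/8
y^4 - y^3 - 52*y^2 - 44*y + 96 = (y - 8)*(y - 1)*(y + 2)*(y + 6)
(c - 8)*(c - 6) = c^2 - 14*c + 48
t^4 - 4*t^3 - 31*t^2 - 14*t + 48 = (t - 8)*(t - 1)*(t + 2)*(t + 3)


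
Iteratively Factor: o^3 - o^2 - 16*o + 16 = (o + 4)*(o^2 - 5*o + 4) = (o - 4)*(o + 4)*(o - 1)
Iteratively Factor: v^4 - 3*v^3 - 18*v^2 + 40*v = (v - 5)*(v^3 + 2*v^2 - 8*v) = v*(v - 5)*(v^2 + 2*v - 8) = v*(v - 5)*(v + 4)*(v - 2)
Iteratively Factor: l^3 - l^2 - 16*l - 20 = (l + 2)*(l^2 - 3*l - 10) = (l - 5)*(l + 2)*(l + 2)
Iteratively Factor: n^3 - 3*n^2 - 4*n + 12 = (n + 2)*(n^2 - 5*n + 6) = (n - 2)*(n + 2)*(n - 3)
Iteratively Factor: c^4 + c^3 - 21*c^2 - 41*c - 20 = (c + 1)*(c^3 - 21*c - 20) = (c + 1)*(c + 4)*(c^2 - 4*c - 5) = (c + 1)^2*(c + 4)*(c - 5)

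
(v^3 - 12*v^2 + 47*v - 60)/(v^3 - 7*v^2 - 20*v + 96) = (v^2 - 9*v + 20)/(v^2 - 4*v - 32)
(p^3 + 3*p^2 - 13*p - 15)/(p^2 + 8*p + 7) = (p^2 + 2*p - 15)/(p + 7)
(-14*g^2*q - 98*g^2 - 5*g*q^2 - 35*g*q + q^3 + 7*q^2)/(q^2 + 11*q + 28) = (-14*g^2 - 5*g*q + q^2)/(q + 4)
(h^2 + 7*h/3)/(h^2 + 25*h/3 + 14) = h/(h + 6)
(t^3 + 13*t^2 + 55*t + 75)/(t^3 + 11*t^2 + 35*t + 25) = (t + 3)/(t + 1)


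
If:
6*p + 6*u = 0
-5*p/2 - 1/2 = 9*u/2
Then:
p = 1/4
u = -1/4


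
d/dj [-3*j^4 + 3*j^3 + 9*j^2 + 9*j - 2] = -12*j^3 + 9*j^2 + 18*j + 9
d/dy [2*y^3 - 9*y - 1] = 6*y^2 - 9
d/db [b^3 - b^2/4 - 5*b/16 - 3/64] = 3*b^2 - b/2 - 5/16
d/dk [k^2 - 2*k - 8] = 2*k - 2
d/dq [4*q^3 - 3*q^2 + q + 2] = 12*q^2 - 6*q + 1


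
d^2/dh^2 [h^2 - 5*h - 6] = 2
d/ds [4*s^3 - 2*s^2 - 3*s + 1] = 12*s^2 - 4*s - 3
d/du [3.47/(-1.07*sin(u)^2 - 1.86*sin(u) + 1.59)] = (7.4258*sin(u) + 6.4542)*cos(u)/(1.07*sin(u)^2 + 1.86*sin(u) - 1.59)^2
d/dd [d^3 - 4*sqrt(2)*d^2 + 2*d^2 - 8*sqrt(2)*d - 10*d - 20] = 3*d^2 - 8*sqrt(2)*d + 4*d - 8*sqrt(2) - 10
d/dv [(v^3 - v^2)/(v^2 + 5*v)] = (v^2 + 10*v - 5)/(v^2 + 10*v + 25)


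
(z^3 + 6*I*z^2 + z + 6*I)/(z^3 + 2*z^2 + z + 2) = (z + 6*I)/(z + 2)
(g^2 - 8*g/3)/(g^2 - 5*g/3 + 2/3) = g*(3*g - 8)/(3*g^2 - 5*g + 2)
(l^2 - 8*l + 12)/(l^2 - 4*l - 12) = (l - 2)/(l + 2)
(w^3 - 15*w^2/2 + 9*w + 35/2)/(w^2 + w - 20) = (w^3 - 15*w^2/2 + 9*w + 35/2)/(w^2 + w - 20)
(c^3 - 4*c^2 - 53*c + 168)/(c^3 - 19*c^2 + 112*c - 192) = (c + 7)/(c - 8)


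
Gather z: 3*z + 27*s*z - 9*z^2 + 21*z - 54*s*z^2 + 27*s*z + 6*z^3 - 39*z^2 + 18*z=6*z^3 + z^2*(-54*s - 48) + z*(54*s + 42)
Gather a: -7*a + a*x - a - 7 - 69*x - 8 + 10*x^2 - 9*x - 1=a*(x - 8) + 10*x^2 - 78*x - 16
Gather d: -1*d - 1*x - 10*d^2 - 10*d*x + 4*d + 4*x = -10*d^2 + d*(3 - 10*x) + 3*x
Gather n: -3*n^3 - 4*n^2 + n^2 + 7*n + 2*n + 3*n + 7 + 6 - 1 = -3*n^3 - 3*n^2 + 12*n + 12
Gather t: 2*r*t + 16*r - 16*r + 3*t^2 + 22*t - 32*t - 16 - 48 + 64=3*t^2 + t*(2*r - 10)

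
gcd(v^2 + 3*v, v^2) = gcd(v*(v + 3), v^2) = v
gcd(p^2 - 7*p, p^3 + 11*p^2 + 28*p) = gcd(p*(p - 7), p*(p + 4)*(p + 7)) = p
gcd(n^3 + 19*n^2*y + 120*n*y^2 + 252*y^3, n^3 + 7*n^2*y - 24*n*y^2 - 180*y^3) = n^2 + 12*n*y + 36*y^2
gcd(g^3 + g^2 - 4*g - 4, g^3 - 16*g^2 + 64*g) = 1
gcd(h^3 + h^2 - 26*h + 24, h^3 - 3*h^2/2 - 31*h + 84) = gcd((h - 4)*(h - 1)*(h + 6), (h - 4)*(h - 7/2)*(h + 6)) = h^2 + 2*h - 24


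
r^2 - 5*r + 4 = (r - 4)*(r - 1)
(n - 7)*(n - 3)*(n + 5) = n^3 - 5*n^2 - 29*n + 105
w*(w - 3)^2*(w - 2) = w^4 - 8*w^3 + 21*w^2 - 18*w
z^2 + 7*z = z*(z + 7)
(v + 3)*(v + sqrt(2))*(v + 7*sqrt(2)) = v^3 + 3*v^2 + 8*sqrt(2)*v^2 + 14*v + 24*sqrt(2)*v + 42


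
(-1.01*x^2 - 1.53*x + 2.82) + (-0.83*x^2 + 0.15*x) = -1.84*x^2 - 1.38*x + 2.82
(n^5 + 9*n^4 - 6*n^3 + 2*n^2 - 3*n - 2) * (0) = 0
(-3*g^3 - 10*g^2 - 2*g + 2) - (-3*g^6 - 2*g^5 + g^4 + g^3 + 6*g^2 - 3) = 3*g^6 + 2*g^5 - g^4 - 4*g^3 - 16*g^2 - 2*g + 5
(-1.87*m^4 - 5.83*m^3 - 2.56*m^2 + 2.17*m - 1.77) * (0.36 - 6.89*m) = 12.8843*m^5 + 39.4955*m^4 + 15.5396*m^3 - 15.8729*m^2 + 12.9765*m - 0.6372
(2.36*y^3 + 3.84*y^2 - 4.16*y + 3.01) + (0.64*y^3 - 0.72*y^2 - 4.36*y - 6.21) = 3.0*y^3 + 3.12*y^2 - 8.52*y - 3.2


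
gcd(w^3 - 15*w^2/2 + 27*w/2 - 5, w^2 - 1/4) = w - 1/2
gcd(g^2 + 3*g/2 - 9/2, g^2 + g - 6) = g + 3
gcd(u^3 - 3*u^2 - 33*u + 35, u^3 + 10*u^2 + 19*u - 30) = u^2 + 4*u - 5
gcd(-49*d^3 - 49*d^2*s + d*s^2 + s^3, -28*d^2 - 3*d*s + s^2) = -7*d + s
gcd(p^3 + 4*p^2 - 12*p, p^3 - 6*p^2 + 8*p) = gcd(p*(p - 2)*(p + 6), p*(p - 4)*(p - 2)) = p^2 - 2*p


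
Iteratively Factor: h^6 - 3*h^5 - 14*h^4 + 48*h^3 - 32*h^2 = (h + 4)*(h^5 - 7*h^4 + 14*h^3 - 8*h^2) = (h - 4)*(h + 4)*(h^4 - 3*h^3 + 2*h^2) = h*(h - 4)*(h + 4)*(h^3 - 3*h^2 + 2*h) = h*(h - 4)*(h - 2)*(h + 4)*(h^2 - h) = h^2*(h - 4)*(h - 2)*(h + 4)*(h - 1)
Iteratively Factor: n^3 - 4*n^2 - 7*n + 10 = (n + 2)*(n^2 - 6*n + 5) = (n - 5)*(n + 2)*(n - 1)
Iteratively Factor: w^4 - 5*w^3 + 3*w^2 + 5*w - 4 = (w - 1)*(w^3 - 4*w^2 - w + 4) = (w - 1)*(w + 1)*(w^2 - 5*w + 4) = (w - 4)*(w - 1)*(w + 1)*(w - 1)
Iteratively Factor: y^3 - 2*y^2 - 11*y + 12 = (y + 3)*(y^2 - 5*y + 4) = (y - 4)*(y + 3)*(y - 1)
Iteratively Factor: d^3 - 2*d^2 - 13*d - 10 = (d - 5)*(d^2 + 3*d + 2) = (d - 5)*(d + 1)*(d + 2)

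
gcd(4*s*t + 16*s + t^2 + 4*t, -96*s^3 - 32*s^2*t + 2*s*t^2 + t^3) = 4*s + t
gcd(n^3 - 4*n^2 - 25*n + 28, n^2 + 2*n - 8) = n + 4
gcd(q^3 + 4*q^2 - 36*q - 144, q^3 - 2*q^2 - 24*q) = q^2 - 2*q - 24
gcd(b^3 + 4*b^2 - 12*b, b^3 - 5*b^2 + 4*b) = b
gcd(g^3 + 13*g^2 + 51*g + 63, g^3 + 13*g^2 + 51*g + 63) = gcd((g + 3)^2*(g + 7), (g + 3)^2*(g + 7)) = g^3 + 13*g^2 + 51*g + 63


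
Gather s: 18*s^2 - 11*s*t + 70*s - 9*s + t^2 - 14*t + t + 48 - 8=18*s^2 + s*(61 - 11*t) + t^2 - 13*t + 40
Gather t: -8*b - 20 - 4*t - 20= -8*b - 4*t - 40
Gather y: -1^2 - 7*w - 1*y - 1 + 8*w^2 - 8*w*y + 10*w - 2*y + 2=8*w^2 + 3*w + y*(-8*w - 3)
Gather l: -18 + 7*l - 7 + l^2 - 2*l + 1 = l^2 + 5*l - 24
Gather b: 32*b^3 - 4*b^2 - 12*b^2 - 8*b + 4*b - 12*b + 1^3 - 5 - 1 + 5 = 32*b^3 - 16*b^2 - 16*b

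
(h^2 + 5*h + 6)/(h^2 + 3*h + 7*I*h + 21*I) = (h + 2)/(h + 7*I)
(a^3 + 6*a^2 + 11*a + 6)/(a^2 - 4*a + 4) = (a^3 + 6*a^2 + 11*a + 6)/(a^2 - 4*a + 4)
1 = 1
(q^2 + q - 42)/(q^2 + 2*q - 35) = (q - 6)/(q - 5)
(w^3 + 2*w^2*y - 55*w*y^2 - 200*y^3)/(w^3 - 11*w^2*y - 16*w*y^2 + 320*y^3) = (-w - 5*y)/(-w + 8*y)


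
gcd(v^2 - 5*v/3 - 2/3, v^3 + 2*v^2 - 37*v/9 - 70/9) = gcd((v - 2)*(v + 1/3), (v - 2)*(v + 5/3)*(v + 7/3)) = v - 2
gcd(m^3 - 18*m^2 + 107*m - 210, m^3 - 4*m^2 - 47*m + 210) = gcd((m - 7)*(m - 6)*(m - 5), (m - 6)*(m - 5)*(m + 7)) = m^2 - 11*m + 30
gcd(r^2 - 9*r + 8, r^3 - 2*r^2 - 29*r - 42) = 1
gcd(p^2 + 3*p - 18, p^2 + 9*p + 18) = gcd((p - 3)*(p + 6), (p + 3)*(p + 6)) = p + 6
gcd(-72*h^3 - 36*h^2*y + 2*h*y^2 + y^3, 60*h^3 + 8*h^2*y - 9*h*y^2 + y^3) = -12*h^2 - 4*h*y + y^2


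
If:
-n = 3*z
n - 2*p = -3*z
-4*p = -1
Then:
No Solution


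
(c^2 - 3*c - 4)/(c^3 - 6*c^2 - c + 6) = (c - 4)/(c^2 - 7*c + 6)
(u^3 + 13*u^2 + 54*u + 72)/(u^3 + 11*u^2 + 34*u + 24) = (u + 3)/(u + 1)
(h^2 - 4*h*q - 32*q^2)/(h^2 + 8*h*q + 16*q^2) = (h - 8*q)/(h + 4*q)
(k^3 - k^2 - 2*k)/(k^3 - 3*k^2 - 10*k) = (-k^2 + k + 2)/(-k^2 + 3*k + 10)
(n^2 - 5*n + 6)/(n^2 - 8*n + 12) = (n - 3)/(n - 6)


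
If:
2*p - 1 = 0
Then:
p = 1/2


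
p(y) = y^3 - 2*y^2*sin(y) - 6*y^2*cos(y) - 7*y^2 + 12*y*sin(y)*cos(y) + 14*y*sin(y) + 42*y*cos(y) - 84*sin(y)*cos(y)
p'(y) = 6*y^2*sin(y) - 2*y^2*cos(y) + 3*y^2 - 12*y*sin(y)^2 - 46*y*sin(y) + 12*y*cos(y)^2 + 2*y*cos(y) - 14*y + 84*sin(y)^2 + 12*sin(y)*cos(y) + 14*sin(y) - 84*cos(y)^2 + 42*cos(y)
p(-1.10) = 21.12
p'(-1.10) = 24.29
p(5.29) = -23.99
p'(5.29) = 62.31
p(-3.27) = 97.07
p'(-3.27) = -27.55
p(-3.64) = 79.71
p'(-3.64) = 133.86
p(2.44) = -36.80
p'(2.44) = -98.41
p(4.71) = -72.59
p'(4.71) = 97.66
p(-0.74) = 24.36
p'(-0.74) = -7.89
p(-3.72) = 67.29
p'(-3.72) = 177.19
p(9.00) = 236.55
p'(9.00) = 256.72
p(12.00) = 453.43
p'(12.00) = -78.24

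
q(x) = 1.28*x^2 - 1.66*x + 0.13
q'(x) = 2.56*x - 1.66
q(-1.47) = 5.34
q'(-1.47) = -5.42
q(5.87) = 34.49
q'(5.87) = 13.37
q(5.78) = 33.30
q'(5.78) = 13.14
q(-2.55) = 12.69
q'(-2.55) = -8.19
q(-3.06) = 17.20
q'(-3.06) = -9.49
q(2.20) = 2.67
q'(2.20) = 3.97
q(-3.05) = 17.10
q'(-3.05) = -9.47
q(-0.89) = 2.62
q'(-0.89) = -3.94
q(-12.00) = 204.37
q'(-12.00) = -32.38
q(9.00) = 88.87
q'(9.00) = 21.38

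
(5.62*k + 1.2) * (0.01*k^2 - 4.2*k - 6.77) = 0.0562*k^3 - 23.592*k^2 - 43.0874*k - 8.124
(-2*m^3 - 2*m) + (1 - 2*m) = -2*m^3 - 4*m + 1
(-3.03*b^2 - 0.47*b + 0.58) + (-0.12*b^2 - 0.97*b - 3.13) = -3.15*b^2 - 1.44*b - 2.55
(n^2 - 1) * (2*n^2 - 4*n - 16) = 2*n^4 - 4*n^3 - 18*n^2 + 4*n + 16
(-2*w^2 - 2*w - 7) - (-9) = -2*w^2 - 2*w + 2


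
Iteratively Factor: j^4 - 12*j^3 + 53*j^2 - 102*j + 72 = (j - 2)*(j^3 - 10*j^2 + 33*j - 36) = (j - 3)*(j - 2)*(j^2 - 7*j + 12) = (j - 4)*(j - 3)*(j - 2)*(j - 3)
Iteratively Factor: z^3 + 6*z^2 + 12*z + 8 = (z + 2)*(z^2 + 4*z + 4) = (z + 2)^2*(z + 2)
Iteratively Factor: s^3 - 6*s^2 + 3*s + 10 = (s + 1)*(s^2 - 7*s + 10) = (s - 5)*(s + 1)*(s - 2)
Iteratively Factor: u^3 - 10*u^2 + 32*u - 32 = (u - 2)*(u^2 - 8*u + 16) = (u - 4)*(u - 2)*(u - 4)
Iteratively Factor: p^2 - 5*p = (p - 5)*(p)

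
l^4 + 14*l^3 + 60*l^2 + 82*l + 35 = (l + 1)^2*(l + 5)*(l + 7)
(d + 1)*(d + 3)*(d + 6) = d^3 + 10*d^2 + 27*d + 18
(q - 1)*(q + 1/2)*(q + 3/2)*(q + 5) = q^4 + 6*q^3 + 15*q^2/4 - 7*q - 15/4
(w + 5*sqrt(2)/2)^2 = w^2 + 5*sqrt(2)*w + 25/2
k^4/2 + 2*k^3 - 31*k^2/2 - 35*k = k*(k/2 + 1)*(k - 5)*(k + 7)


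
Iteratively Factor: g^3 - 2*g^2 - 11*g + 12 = (g + 3)*(g^2 - 5*g + 4) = (g - 4)*(g + 3)*(g - 1)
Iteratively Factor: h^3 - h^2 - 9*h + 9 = (h - 1)*(h^2 - 9) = (h - 3)*(h - 1)*(h + 3)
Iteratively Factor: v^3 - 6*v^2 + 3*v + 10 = (v - 5)*(v^2 - v - 2) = (v - 5)*(v + 1)*(v - 2)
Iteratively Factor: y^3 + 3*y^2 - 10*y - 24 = (y + 2)*(y^2 + y - 12) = (y - 3)*(y + 2)*(y + 4)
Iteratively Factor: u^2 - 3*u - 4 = (u - 4)*(u + 1)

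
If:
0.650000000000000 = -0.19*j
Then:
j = -3.42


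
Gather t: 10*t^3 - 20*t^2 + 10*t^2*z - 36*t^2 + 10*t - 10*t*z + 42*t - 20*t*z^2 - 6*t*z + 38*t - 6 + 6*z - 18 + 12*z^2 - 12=10*t^3 + t^2*(10*z - 56) + t*(-20*z^2 - 16*z + 90) + 12*z^2 + 6*z - 36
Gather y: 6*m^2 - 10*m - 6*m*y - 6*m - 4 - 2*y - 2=6*m^2 - 16*m + y*(-6*m - 2) - 6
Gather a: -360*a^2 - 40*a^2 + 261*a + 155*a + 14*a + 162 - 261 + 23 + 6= -400*a^2 + 430*a - 70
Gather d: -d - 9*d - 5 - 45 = -10*d - 50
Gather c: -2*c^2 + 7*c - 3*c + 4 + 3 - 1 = -2*c^2 + 4*c + 6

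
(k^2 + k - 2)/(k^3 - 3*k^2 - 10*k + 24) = (k^2 + k - 2)/(k^3 - 3*k^2 - 10*k + 24)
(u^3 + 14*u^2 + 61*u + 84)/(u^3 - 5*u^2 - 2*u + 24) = (u^3 + 14*u^2 + 61*u + 84)/(u^3 - 5*u^2 - 2*u + 24)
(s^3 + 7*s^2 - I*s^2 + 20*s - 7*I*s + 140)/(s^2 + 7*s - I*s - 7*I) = (s^2 - I*s + 20)/(s - I)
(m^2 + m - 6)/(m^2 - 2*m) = (m + 3)/m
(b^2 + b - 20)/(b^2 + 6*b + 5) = (b - 4)/(b + 1)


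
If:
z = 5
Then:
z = 5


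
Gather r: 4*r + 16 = 4*r + 16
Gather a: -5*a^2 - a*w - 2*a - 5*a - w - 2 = -5*a^2 + a*(-w - 7) - w - 2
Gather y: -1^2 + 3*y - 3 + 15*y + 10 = 18*y + 6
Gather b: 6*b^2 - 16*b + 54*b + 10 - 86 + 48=6*b^2 + 38*b - 28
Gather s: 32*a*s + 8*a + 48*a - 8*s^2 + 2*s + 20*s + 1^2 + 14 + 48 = 56*a - 8*s^2 + s*(32*a + 22) + 63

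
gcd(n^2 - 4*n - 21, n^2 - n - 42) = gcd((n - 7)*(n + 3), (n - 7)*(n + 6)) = n - 7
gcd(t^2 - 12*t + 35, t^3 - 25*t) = t - 5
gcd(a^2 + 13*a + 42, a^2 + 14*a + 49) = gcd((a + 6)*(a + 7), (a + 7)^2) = a + 7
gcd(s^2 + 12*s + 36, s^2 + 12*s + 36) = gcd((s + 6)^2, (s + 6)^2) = s^2 + 12*s + 36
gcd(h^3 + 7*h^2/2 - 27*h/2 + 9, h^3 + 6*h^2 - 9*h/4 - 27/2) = h^2 + 9*h/2 - 9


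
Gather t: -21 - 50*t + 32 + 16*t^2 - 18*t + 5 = 16*t^2 - 68*t + 16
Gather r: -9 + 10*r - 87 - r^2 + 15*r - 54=-r^2 + 25*r - 150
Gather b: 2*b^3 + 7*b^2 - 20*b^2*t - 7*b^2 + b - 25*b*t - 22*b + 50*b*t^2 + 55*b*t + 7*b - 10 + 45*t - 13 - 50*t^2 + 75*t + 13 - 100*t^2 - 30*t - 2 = 2*b^3 - 20*b^2*t + b*(50*t^2 + 30*t - 14) - 150*t^2 + 90*t - 12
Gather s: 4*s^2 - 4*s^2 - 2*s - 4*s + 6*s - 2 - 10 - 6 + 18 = 0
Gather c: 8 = 8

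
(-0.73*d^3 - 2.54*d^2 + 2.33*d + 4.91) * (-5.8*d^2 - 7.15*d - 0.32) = 4.234*d^5 + 19.9515*d^4 + 4.8806*d^3 - 44.3247*d^2 - 35.8521*d - 1.5712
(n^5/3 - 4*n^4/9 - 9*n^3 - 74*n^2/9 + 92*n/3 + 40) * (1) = n^5/3 - 4*n^4/9 - 9*n^3 - 74*n^2/9 + 92*n/3 + 40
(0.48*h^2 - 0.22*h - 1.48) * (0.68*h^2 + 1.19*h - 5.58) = 0.3264*h^4 + 0.4216*h^3 - 3.9466*h^2 - 0.5336*h + 8.2584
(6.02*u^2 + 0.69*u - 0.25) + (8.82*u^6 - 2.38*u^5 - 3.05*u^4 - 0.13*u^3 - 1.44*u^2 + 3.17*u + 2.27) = 8.82*u^6 - 2.38*u^5 - 3.05*u^4 - 0.13*u^3 + 4.58*u^2 + 3.86*u + 2.02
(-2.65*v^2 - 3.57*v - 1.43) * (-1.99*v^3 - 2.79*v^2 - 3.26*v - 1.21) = 5.2735*v^5 + 14.4978*v^4 + 21.445*v^3 + 18.8344*v^2 + 8.9815*v + 1.7303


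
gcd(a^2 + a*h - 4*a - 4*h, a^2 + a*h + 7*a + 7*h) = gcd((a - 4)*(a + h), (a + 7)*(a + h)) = a + h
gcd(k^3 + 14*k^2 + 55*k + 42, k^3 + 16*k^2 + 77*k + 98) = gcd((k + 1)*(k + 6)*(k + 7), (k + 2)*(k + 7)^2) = k + 7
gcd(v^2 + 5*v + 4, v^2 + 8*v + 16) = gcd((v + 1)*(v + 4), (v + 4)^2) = v + 4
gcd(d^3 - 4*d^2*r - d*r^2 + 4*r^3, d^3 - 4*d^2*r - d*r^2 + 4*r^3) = d^3 - 4*d^2*r - d*r^2 + 4*r^3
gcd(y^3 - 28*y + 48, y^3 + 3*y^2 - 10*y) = y - 2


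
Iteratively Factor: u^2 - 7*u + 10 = (u - 5)*(u - 2)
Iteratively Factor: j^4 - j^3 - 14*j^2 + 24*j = (j + 4)*(j^3 - 5*j^2 + 6*j) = (j - 3)*(j + 4)*(j^2 - 2*j) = j*(j - 3)*(j + 4)*(j - 2)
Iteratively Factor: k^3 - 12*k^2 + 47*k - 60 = (k - 3)*(k^2 - 9*k + 20) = (k - 4)*(k - 3)*(k - 5)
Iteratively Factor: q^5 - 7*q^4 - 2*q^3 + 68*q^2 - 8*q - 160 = (q + 2)*(q^4 - 9*q^3 + 16*q^2 + 36*q - 80) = (q + 2)^2*(q^3 - 11*q^2 + 38*q - 40) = (q - 2)*(q + 2)^2*(q^2 - 9*q + 20) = (q - 4)*(q - 2)*(q + 2)^2*(q - 5)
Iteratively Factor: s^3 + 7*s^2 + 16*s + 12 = (s + 2)*(s^2 + 5*s + 6) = (s + 2)*(s + 3)*(s + 2)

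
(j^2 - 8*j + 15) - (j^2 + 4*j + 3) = 12 - 12*j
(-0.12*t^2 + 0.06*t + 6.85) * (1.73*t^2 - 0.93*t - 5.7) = -0.2076*t^4 + 0.2154*t^3 + 12.4787*t^2 - 6.7125*t - 39.045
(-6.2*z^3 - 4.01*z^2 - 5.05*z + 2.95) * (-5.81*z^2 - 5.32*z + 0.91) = 36.022*z^5 + 56.2821*z^4 + 45.0317*z^3 + 6.0774*z^2 - 20.2895*z + 2.6845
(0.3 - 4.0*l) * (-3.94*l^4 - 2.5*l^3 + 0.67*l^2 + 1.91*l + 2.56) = 15.76*l^5 + 8.818*l^4 - 3.43*l^3 - 7.439*l^2 - 9.667*l + 0.768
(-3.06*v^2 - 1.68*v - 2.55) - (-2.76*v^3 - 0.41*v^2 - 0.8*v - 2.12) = 2.76*v^3 - 2.65*v^2 - 0.88*v - 0.43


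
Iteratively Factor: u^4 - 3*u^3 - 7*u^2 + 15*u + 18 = (u - 3)*(u^3 - 7*u - 6) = (u - 3)*(u + 1)*(u^2 - u - 6) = (u - 3)^2*(u + 1)*(u + 2)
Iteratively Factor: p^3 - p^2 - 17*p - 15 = (p + 3)*(p^2 - 4*p - 5) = (p + 1)*(p + 3)*(p - 5)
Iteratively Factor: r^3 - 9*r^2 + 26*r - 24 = (r - 2)*(r^2 - 7*r + 12) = (r - 3)*(r - 2)*(r - 4)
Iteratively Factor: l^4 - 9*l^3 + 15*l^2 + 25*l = (l)*(l^3 - 9*l^2 + 15*l + 25) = l*(l - 5)*(l^2 - 4*l - 5) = l*(l - 5)^2*(l + 1)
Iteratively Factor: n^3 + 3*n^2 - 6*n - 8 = (n - 2)*(n^2 + 5*n + 4) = (n - 2)*(n + 1)*(n + 4)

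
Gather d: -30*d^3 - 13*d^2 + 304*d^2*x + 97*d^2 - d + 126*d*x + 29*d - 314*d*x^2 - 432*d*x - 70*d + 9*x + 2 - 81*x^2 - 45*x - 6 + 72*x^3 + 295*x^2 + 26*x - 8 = -30*d^3 + d^2*(304*x + 84) + d*(-314*x^2 - 306*x - 42) + 72*x^3 + 214*x^2 - 10*x - 12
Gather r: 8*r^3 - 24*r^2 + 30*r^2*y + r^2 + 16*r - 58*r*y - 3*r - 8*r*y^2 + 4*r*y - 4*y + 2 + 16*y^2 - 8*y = 8*r^3 + r^2*(30*y - 23) + r*(-8*y^2 - 54*y + 13) + 16*y^2 - 12*y + 2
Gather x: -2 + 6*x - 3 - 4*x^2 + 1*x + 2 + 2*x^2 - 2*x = -2*x^2 + 5*x - 3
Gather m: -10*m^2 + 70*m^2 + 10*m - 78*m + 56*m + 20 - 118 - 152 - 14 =60*m^2 - 12*m - 264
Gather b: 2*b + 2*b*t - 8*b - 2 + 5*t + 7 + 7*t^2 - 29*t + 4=b*(2*t - 6) + 7*t^2 - 24*t + 9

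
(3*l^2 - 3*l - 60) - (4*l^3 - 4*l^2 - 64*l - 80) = -4*l^3 + 7*l^2 + 61*l + 20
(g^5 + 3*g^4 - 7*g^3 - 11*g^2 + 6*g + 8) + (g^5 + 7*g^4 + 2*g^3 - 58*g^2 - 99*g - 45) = 2*g^5 + 10*g^4 - 5*g^3 - 69*g^2 - 93*g - 37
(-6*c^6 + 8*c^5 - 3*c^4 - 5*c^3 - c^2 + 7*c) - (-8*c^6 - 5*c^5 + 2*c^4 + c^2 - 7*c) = 2*c^6 + 13*c^5 - 5*c^4 - 5*c^3 - 2*c^2 + 14*c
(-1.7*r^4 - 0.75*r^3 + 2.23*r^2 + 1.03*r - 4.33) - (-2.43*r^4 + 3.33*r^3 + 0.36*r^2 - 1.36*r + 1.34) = 0.73*r^4 - 4.08*r^3 + 1.87*r^2 + 2.39*r - 5.67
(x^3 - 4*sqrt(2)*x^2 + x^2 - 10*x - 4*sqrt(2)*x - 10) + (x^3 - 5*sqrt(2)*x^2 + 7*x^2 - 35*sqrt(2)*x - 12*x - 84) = 2*x^3 - 9*sqrt(2)*x^2 + 8*x^2 - 39*sqrt(2)*x - 22*x - 94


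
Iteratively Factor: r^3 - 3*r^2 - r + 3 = (r + 1)*(r^2 - 4*r + 3) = (r - 3)*(r + 1)*(r - 1)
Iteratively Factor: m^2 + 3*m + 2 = (m + 1)*(m + 2)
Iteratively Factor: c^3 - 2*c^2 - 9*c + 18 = (c - 3)*(c^2 + c - 6) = (c - 3)*(c + 3)*(c - 2)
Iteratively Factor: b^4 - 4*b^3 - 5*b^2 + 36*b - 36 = (b - 3)*(b^3 - b^2 - 8*b + 12) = (b - 3)*(b + 3)*(b^2 - 4*b + 4) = (b - 3)*(b - 2)*(b + 3)*(b - 2)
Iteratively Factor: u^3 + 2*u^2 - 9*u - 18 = (u + 3)*(u^2 - u - 6) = (u + 2)*(u + 3)*(u - 3)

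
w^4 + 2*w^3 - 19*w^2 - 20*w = w*(w - 4)*(w + 1)*(w + 5)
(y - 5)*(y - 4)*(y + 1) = y^3 - 8*y^2 + 11*y + 20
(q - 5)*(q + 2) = q^2 - 3*q - 10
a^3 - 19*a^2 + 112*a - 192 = (a - 8)^2*(a - 3)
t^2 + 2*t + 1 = (t + 1)^2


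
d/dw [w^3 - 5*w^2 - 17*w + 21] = 3*w^2 - 10*w - 17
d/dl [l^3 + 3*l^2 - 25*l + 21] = 3*l^2 + 6*l - 25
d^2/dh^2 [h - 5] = 0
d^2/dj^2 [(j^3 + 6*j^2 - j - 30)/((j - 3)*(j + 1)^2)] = 2*(7*j^4 - 2*j^3 - 72*j^2 + 498*j - 591)/(j^7 - 5*j^6 - 3*j^5 + 31*j^4 + 19*j^3 - 63*j^2 - 81*j - 27)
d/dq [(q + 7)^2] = 2*q + 14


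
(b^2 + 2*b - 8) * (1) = b^2 + 2*b - 8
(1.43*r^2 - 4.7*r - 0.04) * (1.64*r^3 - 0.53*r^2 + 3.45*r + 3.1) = 2.3452*r^5 - 8.4659*r^4 + 7.3589*r^3 - 11.7608*r^2 - 14.708*r - 0.124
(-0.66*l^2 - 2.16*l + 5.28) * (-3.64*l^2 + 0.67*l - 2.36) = 2.4024*l^4 + 7.4202*l^3 - 19.1088*l^2 + 8.6352*l - 12.4608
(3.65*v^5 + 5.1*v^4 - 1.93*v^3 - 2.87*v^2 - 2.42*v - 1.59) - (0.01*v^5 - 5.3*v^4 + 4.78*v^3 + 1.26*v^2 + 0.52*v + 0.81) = 3.64*v^5 + 10.4*v^4 - 6.71*v^3 - 4.13*v^2 - 2.94*v - 2.4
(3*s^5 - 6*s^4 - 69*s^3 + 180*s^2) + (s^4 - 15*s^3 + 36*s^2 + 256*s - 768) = 3*s^5 - 5*s^4 - 84*s^3 + 216*s^2 + 256*s - 768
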